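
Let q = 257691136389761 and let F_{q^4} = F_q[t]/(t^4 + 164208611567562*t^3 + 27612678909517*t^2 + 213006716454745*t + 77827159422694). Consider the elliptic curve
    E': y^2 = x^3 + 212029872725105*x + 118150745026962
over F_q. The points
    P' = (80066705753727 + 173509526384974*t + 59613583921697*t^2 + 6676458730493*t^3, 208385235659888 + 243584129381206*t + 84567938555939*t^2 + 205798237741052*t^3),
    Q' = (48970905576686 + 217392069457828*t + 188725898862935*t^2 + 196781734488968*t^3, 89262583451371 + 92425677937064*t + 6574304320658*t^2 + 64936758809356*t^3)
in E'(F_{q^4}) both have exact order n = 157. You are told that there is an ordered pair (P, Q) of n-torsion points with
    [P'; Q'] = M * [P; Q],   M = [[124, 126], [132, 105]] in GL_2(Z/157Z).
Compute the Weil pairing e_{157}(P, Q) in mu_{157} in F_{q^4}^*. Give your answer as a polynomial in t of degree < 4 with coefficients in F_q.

The 157-Weil pairing on E[157] over F_{257691136389761} is alternating-bilinear: e_{157}(P',Q') = e_{157}(P,Q)^det(M).
det M = 124*105 - 126*132 = -3612 = 156 (mod 157); 156^{-1} = 156 (mod 157).
8-bit Miller (10011101) on E'/F_{257691136389761} with a'=212029872725105, b'=118150745026962: accumulate tangent/chord ratios at Q'+S and P'+S'.
Result: e(P',Q') = 216871533194671 + 40289908897099*t + 29045892860482*t^2 + 7685482539217*t^3.
Hence e(P,Q) = 105716293806907 + 141747334043355*t + 247451185945556*t^2 + 44825329959426*t^3 in F_{257691136389761^4}^*.

105716293806907 + 141747334043355*t + 247451185945556*t^2 + 44825329959426*t^3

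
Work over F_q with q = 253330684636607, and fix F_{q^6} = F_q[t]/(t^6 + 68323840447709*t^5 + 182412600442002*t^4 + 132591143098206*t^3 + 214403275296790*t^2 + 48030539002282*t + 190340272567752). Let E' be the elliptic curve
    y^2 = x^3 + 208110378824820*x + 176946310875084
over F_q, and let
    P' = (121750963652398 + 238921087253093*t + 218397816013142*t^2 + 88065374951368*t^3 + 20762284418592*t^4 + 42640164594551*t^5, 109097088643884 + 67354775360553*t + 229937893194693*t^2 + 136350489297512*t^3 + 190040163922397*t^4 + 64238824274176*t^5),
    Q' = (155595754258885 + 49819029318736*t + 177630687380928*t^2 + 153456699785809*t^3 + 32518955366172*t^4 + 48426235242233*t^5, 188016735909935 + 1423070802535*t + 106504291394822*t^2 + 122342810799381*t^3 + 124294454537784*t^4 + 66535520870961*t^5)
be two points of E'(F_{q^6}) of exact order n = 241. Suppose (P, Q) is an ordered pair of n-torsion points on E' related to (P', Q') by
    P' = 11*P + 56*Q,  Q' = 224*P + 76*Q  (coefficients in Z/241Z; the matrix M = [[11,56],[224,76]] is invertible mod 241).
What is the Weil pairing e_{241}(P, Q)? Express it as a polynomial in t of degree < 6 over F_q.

The 241-Weil pairing on E[241] over F_{253330684636607} is alternating-bilinear: e_{241}(P',Q') = e_{241}(P,Q)^det(M).
Hence e(P,Q) = e(P',Q')^{105} where 105 = 101^{-1} mod 241.
Double-and-add over 11110001: 8-1 doublings, 5-1 additions; each step l_{T,T}/v_{2T} or l_{T,P'}/v at Q'+S for random S.
The quotient is 47507742320108 + 212238470450964*t + 242193328957699*t^2 + 193199906281215*t^3 + 199025411423507*t^4 + 185770037179778*t^5.
Thus e_{241}(P,Q) = 236289585504448 + 943585237763*t + 171963601851010*t^2 + 228726316479087*t^3 + 132300029587403*t^4 + 187969501305155*t^5.

236289585504448 + 943585237763*t + 171963601851010*t^2 + 228726316479087*t^3 + 132300029587403*t^4 + 187969501305155*t^5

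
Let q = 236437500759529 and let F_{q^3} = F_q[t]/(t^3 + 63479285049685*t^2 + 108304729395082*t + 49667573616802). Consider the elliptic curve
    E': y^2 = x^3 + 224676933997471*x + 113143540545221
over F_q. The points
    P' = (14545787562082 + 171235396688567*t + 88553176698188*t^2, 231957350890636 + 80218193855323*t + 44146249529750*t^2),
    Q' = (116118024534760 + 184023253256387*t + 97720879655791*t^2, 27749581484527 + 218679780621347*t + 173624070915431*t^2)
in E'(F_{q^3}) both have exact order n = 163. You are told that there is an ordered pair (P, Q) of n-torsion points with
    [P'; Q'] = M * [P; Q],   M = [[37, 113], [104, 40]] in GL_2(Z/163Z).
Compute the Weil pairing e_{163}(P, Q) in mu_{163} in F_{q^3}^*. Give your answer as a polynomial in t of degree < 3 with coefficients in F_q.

3718517543662 + 72731048703664*t + 221970742313810*t^2

The 163-Weil pairing on E[163] over F_{236437500759529} is alternating-bilinear: e_{163}(P',Q') = e_{163}(P,Q)^det(M).
det M = 37*40 - 113*104 = -10272 = 160 (mod 163); 160^{-1} = 54 (mod 163).
8-bit Miller (10100011) on E'/F_{236437500759529} with a'=224676933997471, b'=113143540545221: accumulate tangent/chord ratios at Q'+S and P'+S'.
e_{163}(P',Q') = 35650109755129 + 216549429202569*t + 42405728132366*t^2.
e_{163}(P,Q) = (35650109755129 + 216549429202569*t + 42405728132366*t^2)^{54} = 3718517543662 + 72731048703664*t + 221970742313810*t^2.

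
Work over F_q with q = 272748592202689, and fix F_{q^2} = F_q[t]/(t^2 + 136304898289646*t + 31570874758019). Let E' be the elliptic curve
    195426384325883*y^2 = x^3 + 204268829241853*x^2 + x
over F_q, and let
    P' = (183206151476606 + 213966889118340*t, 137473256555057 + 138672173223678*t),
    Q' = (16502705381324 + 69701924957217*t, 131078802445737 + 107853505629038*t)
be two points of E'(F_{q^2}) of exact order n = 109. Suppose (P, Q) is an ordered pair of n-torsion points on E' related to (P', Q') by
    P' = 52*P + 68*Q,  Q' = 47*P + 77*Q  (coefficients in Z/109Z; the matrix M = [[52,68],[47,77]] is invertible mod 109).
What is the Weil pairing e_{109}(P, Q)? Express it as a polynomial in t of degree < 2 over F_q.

e_{109} is bilinear + alternating on E[109], so e_{109}(52*P + 68*Q, 47*P + 77*Q) = e_{109}(P,Q)^(52*77-68*47).
det(M) mod 109 = 45; its inverse in (Z/109)^* is 63 (check: 45*63 mod 109 = 1).
Set x_W=48652718635972*u+205092606432531, y_W=48652718635972*v; then E': y_W^2=x_W^3+10440987499494*x_W+172989294858969.
Miller loop for e_{109} over F_{272748592202689^2}: bits of 109 = 1101101; 6 double steps + 4 add steps, l/v at each.
The quotient is 154895349527322 + 81697409460834*t.
e_{109}(P,Q) = (154895349527322 + 81697409460834*t)^{63} = 191465708711583 + 39470354305691*t.

191465708711583 + 39470354305691*t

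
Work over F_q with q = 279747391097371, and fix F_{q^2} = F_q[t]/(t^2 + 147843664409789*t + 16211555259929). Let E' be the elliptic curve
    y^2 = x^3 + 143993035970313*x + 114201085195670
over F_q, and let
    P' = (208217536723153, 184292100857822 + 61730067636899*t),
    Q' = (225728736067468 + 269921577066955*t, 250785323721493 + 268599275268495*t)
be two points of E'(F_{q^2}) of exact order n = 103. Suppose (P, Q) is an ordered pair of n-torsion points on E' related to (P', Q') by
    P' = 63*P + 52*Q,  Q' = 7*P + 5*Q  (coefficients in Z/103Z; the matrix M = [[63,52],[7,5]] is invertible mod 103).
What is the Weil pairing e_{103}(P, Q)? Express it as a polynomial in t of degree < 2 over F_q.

102516169490896 + 184037380785544*t

Since e_{103}(P,P)=e_{103}(Q,Q)=1 and e_{103}(Q,P)=e_{103}(P,Q)^{-1}, expanding e_{103}(63*P + 52*Q,7*P + 5*Q) leaves e(P,Q)^det(M).
det(M) mod 103 = 54; its inverse in (Z/103)^* is 21 (check: 54*21 mod 103 = 1).
Double-and-add over 1100111: 7-1 doublings, 5-1 additions; each step l_{T,T}/v_{2T} or l_{T,P'}/v at Q'+S for random S.
f_P(D_Q)/f_Q(D_P) = 39623824353857 + 190329785046838*t.
Finally e_{103}(P,Q) = 102516169490896 + 184037380785544*t.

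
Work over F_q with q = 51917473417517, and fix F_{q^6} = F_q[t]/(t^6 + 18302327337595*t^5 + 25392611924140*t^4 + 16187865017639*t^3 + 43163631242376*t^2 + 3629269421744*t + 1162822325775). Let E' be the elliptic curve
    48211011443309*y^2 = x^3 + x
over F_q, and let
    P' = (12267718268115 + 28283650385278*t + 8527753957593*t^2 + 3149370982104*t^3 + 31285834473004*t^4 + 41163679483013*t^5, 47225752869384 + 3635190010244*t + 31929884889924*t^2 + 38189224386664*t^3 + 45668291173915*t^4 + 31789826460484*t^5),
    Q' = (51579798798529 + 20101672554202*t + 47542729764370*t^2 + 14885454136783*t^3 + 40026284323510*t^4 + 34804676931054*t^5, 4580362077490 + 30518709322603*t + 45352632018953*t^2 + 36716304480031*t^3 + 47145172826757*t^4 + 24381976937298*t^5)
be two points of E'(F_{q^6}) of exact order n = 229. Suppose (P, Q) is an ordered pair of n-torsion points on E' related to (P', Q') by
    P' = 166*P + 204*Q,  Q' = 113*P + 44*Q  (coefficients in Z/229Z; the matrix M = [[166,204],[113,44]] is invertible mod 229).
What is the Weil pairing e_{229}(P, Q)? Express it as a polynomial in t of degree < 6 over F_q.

The 229-Weil pairing on E[229] over F_{51917473417517} is alternating-bilinear: e_{229}(P',Q') = e_{229}(P,Q)^det(M).
So e_{229}(P,Q) = e_{229}(P',Q')^{121}, since 53*121 = 1 mod 229.
Montgomery->Weierstrass: x_W = 7321067092132*x, y_W=7321067092132*y on F_{51917473417517}; lands on y^2=x^3+47353850754509*x.
Build f_{229,P'} and f_{229,Q'} via the 8-bit ladder of 229=11100101_2; evaluate at shifted divisors; quotient in F_{51917473417517^6}.
e_{229}(P',Q') = 34297243913542 + 44355172721330*t + 18853324726544*t^2 + 13597874117256*t^3 + 32113548448307*t^4 + 15357426240781*t^5.
Hence e(P,Q) = 30214755965496 + 43091128140447*t + 25885938549932*t^2 + 38540841852935*t^3 + 47791815604365*t^4 + 49015126467743*t^5 in F_{51917473417517^6}^*.

30214755965496 + 43091128140447*t + 25885938549932*t^2 + 38540841852935*t^3 + 47791815604365*t^4 + 49015126467743*t^5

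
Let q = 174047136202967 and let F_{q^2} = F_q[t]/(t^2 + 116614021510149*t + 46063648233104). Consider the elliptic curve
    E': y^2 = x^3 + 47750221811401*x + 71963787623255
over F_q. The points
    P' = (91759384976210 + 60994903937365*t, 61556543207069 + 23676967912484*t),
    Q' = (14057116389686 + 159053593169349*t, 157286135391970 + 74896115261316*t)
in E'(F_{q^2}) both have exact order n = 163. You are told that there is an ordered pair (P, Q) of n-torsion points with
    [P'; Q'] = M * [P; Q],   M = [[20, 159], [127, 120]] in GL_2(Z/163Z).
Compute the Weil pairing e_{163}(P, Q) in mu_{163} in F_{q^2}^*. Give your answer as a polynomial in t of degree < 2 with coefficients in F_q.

Under M = [[20,159],[127,120]] in GL_2(Z/163), e_{163}(P',Q') = e_{163}(P,Q)^(20*120-159*127 mod 163).
So e_{163}(P,Q) = e_{163}(P',Q')^{94}, since 137*94 = 1 mod 163.
Build f_{163,P'} and f_{163,Q'} via the 8-bit ladder of 163=10100011_2; evaluate at shifted divisors; quotient in F_{174047136202967^2}.
So e_{163}(P',Q') = 82730921585215 + 173549544245239*t.
e_{163}(P,Q) = (82730921585215 + 173549544245239*t)^{94} = 83017460736937 + 3446649594936*t.

83017460736937 + 3446649594936*t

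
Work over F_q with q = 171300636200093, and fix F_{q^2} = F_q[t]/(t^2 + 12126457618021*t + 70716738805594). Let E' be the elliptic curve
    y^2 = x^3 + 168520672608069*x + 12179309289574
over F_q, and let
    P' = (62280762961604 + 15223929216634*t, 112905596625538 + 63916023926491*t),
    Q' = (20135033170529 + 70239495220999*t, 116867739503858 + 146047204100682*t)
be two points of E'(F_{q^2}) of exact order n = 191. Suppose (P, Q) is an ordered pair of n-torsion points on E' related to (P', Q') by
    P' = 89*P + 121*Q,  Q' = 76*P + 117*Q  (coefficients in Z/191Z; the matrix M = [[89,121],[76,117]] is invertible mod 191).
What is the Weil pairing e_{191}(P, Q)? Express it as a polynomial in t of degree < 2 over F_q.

6377743325762 + 151568003492565*t

Alternating bilinearity on E[191] (values in mu_{191} in F_{171300636200093^2}) gives e(P',Q') = e(P,Q)^det(M).
det M = 89*117 - 121*76 = 1217 = 71 (mod 191); 71^{-1} = 113 (mod 191).
n = 191 = (10111111)_2 (8 bits, wt 7); accumulate f_{191,P'}(Q'+S)/f_{191,P'}(S) along the 7-step ladder.
Miller gives e_{191}(P',Q') = 4594131634151 + 6001090454615*t in F_{171300636200093^2}.
(4594131634151 + 6001090454615*t)^{113} mod (171300636200093,f) = 6377743325762 + 151568003492565*t.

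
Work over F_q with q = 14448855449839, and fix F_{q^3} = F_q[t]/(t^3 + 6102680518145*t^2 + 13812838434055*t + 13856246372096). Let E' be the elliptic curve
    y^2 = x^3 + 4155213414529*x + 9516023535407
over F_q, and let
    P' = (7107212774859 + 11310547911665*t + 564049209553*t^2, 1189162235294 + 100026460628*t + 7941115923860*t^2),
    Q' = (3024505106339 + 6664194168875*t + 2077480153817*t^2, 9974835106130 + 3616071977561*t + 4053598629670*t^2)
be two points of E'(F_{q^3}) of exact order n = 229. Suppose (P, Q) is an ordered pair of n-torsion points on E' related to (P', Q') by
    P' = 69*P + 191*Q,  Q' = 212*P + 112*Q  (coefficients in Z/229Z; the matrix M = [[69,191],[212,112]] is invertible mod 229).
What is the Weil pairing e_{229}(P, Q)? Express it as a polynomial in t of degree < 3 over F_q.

e_{229}(aP+bQ,cP+dQ) = e_{229}(P,Q)^(ad-bc); with (a,b,c,d)=(69,191,212,112) this gives the det-229 law.
det M = 69*112 - 191*212 = -32764 = 212 (mod 229); 212^{-1} = 202 (mod 229).
Run Miller on y^2=x^3+4155213414529*x+9516023535407 over F_{14448855449839}: ladder 11100101 (8 bits); e = f_P(D_Q)/f_Q(D_P).
e_{229}(P',Q') = 8906498620528 + 12697250576697*t + 2127035677356*t^2.
Raise to 202: e(P,Q) = 4732278762805 + 1542912164001*t + 7573168874664*t^2 in mu_{229}.

4732278762805 + 1542912164001*t + 7573168874664*t^2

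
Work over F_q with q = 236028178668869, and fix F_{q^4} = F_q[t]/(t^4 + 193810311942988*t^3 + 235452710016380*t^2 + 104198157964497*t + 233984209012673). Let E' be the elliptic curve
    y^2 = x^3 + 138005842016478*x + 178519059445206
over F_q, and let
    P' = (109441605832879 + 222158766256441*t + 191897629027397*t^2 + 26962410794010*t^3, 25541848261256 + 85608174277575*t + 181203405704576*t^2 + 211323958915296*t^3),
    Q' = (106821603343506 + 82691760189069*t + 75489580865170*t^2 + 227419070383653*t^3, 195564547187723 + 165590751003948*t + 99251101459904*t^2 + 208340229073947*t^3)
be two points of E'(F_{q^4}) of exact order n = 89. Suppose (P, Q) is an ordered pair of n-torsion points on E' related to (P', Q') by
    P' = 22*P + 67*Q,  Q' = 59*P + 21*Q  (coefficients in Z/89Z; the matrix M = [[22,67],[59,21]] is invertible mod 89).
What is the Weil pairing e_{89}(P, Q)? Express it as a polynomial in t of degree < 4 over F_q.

13816216271866 + 195873758426153*t + 185864961552456*t^2 + 86956957185439*t^3

e_{89} is bilinear + alternating on E[89], so e_{89}(22*P + 67*Q, 59*P + 21*Q) = e_{89}(P,Q)^(22*21-67*59).
det(M) mod 89 = 69; its inverse in (Z/89)^* is 40 (check: 69*40 mod 89 = 1).
Miller loop for e_{89} over F_{236028178668869^4}: bits of 89 = 1011001; 6 double steps + 3 add steps, l/v at each.
f_P(D_Q)/f_Q(D_P) = 114510400359326 + 64538632916161*t + 186729963854117*t^2 + 37905398996078*t^3.
Raise to 40: e(P,Q) = 13816216271866 + 195873758426153*t + 185864961552456*t^2 + 86956957185439*t^3 in mu_{89}.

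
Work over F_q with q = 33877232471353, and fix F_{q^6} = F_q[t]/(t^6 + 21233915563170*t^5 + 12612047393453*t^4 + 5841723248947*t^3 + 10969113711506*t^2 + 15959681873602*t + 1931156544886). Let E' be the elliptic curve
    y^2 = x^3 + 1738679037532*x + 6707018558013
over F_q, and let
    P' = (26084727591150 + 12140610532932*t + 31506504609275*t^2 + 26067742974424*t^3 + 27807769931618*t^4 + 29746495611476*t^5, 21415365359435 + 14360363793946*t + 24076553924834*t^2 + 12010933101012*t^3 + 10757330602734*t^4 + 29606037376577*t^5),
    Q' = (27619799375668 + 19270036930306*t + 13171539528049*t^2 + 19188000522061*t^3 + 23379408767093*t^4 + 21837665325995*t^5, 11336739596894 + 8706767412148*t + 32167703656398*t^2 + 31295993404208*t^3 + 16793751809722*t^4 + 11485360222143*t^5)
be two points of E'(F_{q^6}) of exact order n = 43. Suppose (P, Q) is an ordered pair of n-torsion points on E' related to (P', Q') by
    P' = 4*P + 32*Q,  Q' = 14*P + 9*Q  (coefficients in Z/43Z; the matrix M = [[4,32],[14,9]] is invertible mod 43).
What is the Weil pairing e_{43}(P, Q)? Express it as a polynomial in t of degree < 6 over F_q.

e_{43} is bilinear + alternating on E[43], so e_{43}(4*P + 32*Q, 14*P + 9*Q) = e_{43}(P,Q)^(4*9-32*14).
det M = 4*9 - 32*14 = -412 = 18 (mod 43); 18^{-1} = 12 (mod 43).
Run Miller on y^2=x^3+1738679037532*x+6707018558013 over F_{33877232471353}: ladder 101011 (6 bits); e = f_P(D_Q)/f_Q(D_P).
Result: e(P',Q') = 2838788139069 + 20196890784461*t + 28975486109865*t^2 + 10884080127591*t^3 + 9475100933605*t^4 + 11490596902867*t^5.
Finally e_{43}(P,Q) = 2984908568610 + 20183202938867*t + 2292841456047*t^2 + 5948101761850*t^3 + 8286254287956*t^4 + 15409386877925*t^5.

2984908568610 + 20183202938867*t + 2292841456047*t^2 + 5948101761850*t^3 + 8286254287956*t^4 + 15409386877925*t^5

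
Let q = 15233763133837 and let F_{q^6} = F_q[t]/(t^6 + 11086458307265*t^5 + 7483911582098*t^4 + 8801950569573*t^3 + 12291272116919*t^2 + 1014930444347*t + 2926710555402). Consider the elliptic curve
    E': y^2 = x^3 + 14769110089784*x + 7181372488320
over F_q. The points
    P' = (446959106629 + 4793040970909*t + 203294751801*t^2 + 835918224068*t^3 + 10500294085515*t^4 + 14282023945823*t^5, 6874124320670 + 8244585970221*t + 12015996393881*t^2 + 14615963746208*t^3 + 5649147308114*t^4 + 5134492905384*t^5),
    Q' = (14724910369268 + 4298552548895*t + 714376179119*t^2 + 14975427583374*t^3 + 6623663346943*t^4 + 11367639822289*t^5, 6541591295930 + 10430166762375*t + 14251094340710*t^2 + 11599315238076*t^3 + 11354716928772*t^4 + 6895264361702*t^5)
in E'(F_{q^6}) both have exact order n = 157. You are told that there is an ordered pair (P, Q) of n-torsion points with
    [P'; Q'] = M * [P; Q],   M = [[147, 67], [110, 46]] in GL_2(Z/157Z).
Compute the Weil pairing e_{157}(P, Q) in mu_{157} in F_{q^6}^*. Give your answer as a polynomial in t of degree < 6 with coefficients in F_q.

e_{157}(aP+bQ,cP+dQ) = e_{157}(P,Q)^(ad-bc); with (a,b,c,d)=(147,67,110,46) this gives the det-157 law.
Inverting 20 mod 157: 55. Thus e_{157}(P,Q) = e(P',Q')^{55}.
Double-and-add over 10011101: 8-1 doublings, 5-1 additions; each step l_{T,T}/v_{2T} or l_{T,P'}/v at Q'+S for random S.
Result: e(P',Q') = 5299284368213 + 1153102011885*t + 9746277218024*t^2 + 6551939231677*t^3 + 1193820814158*t^4 + 8182122099741*t^5.
Thus e_{157}(P,Q) = 7264419602587 + 12310996800091*t + 1655770660429*t^2 + 11907422436094*t^3 + 10116566621891*t^4 + 7956748061535*t^5.

7264419602587 + 12310996800091*t + 1655770660429*t^2 + 11907422436094*t^3 + 10116566621891*t^4 + 7956748061535*t^5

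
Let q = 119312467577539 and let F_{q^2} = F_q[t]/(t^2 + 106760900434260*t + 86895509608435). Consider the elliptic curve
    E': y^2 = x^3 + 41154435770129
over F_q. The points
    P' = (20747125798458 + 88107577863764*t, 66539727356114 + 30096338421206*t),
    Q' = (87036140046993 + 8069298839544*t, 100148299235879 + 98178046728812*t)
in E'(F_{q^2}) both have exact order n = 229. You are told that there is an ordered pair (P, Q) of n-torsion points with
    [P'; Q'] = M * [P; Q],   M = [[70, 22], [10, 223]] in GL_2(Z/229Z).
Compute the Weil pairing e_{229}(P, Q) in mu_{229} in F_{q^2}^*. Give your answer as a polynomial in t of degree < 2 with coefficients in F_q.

85189578637568 + 109980369041478*t

Since e_{229}(P,P)=e_{229}(Q,Q)=1 and e_{229}(Q,P)=e_{229}(P,Q)^{-1}, expanding e_{229}(70*P + 22*Q,10*P + 223*Q) leaves e(P,Q)^det(M).
det(M) mod 229 = 47; its inverse in (Z/229)^* is 39 (check: 47*39 mod 229 = 1).
Double-and-add over 11100101: 8-1 doublings, 5-1 additions; each step l_{T,T}/v_{2T} or l_{T,P'}/v at Q'+S for random S.
e_{229}(P',Q') = 71103726299012 + 66208184416756*t.
Hence e(P,Q) = 85189578637568 + 109980369041478*t in F_{119312467577539^2}^*.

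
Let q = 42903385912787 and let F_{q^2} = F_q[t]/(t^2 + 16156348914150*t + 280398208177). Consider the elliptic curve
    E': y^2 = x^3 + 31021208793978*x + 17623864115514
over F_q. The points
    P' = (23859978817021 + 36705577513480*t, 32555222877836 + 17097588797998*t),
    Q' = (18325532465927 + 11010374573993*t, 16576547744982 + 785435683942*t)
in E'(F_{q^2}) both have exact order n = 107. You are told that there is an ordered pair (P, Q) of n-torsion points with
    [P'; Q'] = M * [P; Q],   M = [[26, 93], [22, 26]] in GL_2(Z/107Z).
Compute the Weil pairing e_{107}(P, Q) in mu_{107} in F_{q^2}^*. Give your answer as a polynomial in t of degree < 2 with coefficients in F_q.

4174920942904 + 23638226237433*t

Alternating bilinearity on E[107] (values in mu_{107} in F_{42903385912787^2}) gives e(P',Q') = e(P,Q)^det(M).
det(M) mod 107 = 21; its inverse in (Z/107)^* is 51 (check: 21*51 mod 107 = 1).
Run Miller on y^2=x^3+31021208793978*x+17623864115514 over F_{42903385912787}: ladder 1101011 (7 bits); e = f_P(D_Q)/f_Q(D_P).
So e_{107}(P',Q') = 14022402245046 + 7168912952948*t.
Hence e(P,Q) = 4174920942904 + 23638226237433*t in F_{42903385912787^2}^*.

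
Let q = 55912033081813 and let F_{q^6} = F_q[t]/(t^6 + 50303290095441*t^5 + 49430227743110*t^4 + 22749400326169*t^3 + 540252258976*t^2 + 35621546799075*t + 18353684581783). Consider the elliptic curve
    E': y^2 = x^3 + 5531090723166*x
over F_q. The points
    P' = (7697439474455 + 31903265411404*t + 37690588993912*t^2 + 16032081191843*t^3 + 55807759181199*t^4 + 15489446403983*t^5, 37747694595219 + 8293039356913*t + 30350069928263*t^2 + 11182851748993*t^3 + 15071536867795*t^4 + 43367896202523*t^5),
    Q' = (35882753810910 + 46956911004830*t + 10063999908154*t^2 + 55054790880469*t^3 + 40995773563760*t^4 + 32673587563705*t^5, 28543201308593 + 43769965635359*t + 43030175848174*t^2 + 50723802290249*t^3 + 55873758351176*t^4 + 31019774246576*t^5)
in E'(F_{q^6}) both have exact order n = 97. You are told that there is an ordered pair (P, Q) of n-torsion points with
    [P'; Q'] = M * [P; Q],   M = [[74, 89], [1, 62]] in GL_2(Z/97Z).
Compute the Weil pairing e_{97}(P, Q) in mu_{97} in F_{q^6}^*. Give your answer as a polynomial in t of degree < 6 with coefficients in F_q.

e_{97}(aP+bQ,cP+dQ) = e_{97}(P,Q)^(ad-bc); with (a,b,c,d)=(74,89,1,62) this gives the det-97 law.
det M = 74*62 - 89*1 = 4499 = 37 (mod 97); 37^{-1} = 21 (mod 97).
Build f_{97,P'} and f_{97,Q'} via the 7-bit ladder of 97=1100001_2; evaluate at shifted divisors; quotient in F_{55912033081813^6}.
f_P(D_Q)/f_Q(D_P) = 4469394157573 + 42063223262280*t + 20795329416817*t^2 + 51365149988916*t^3 + 50205453537367*t^4 + 44515496697061*t^5.
e_{97}(P,Q) = (4469394157573 + 42063223262280*t + 20795329416817*t^2 + 51365149988916*t^3 + 50205453537367*t^4 + 44515496697061*t^5)^{21} = 22991815123457 + 27154569009057*t + 7589331232592*t^2 + 32367696456412*t^3 + 28385645070344*t^4 + 34880295017656*t^5.

22991815123457 + 27154569009057*t + 7589331232592*t^2 + 32367696456412*t^3 + 28385645070344*t^4 + 34880295017656*t^5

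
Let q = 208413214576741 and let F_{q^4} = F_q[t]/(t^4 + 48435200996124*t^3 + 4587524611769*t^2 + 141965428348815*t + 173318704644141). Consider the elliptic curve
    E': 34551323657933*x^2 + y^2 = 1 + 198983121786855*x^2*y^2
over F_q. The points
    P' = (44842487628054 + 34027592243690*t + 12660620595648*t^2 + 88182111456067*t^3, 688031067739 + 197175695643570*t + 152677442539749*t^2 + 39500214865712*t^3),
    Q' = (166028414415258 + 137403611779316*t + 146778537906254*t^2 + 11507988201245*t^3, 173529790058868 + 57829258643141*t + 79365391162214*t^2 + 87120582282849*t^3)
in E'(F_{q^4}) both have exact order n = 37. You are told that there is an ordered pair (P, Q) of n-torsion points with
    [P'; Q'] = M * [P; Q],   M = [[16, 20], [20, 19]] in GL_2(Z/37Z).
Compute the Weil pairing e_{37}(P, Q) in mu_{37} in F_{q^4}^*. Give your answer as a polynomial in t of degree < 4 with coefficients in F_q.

Under M = [[16,20],[20,19]] in GL_2(Z/37), e_{37}(P',Q') = e_{37}(P,Q)^(16*19-20*20 mod 37).
Hence e(P,Q) = e(P',Q')^{5} where 5 = 15^{-1} mod 37.
Edwards a_E,d_E -> Montgomery A=118423991210109,B=32217647146579 -> Weierstrass 0,15113817931676 via alpha=177864550625292,beta=63098657756140.
Double-and-add over 100101: 6-1 doublings, 3-1 additions; each step l_{T,T}/v_{2T} or l_{T,P'}/v at Q'+S for random S.
The quotient is 32216551552633 + 13168871663984*t + 204718564895376*t^2 + 29752660689186*t^3.
Thus e_{37}(P,Q) = 182427321141367 + 18659303510225*t + 68032871440344*t^2 + 179126335504000*t^3.

182427321141367 + 18659303510225*t + 68032871440344*t^2 + 179126335504000*t^3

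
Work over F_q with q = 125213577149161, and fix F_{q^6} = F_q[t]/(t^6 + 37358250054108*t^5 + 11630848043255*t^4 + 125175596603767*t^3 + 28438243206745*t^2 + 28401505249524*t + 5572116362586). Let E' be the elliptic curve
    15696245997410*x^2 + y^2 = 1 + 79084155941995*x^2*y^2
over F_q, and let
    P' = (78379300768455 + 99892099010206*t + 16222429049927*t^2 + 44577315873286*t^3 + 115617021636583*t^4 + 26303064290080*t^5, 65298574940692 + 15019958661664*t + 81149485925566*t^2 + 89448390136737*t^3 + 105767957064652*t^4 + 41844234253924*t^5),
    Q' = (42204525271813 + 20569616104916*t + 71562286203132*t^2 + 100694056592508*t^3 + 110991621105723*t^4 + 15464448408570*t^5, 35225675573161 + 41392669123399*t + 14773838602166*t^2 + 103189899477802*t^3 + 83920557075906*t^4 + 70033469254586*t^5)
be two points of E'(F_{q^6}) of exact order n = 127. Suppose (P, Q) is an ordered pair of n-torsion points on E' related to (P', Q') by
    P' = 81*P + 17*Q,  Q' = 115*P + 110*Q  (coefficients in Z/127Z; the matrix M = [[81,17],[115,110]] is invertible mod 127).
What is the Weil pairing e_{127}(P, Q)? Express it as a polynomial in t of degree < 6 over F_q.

94693948554053 + 114173843016524*t + 80040443798656*t^2 + 38336753441835*t^3 + 31261167344183*t^4 + 87419412731802*t^5

e_{127} is bilinear + alternating on E[127], so e_{127}(81*P + 17*Q, 115*P + 110*Q) = e_{127}(P,Q)^(81*110-17*115).
So e_{127}(P,Q) = e_{127}(P',Q')^{55}, since 97*55 = 1 mod 127.
Edwards a_E,d_E -> Montgomery A=136527970395,B=86447982571898 -> Weierstrass 22223615232407,12199378222510 via alpha=78403522231148,beta=15456416801144.
Miller loop for e_{127} over F_{125213577149161^6}: bits of 127 = 1111111; 6 double steps + 6 add steps, l/v at each.
The quotient is 6028911452973 + 18689986587327*t + 107399610670835*t^2 + 77388767965570*t^3 + 119580808194422*t^4 + 92003432019400*t^5.
Thus e_{127}(P,Q) = 94693948554053 + 114173843016524*t + 80040443798656*t^2 + 38336753441835*t^3 + 31261167344183*t^4 + 87419412731802*t^5.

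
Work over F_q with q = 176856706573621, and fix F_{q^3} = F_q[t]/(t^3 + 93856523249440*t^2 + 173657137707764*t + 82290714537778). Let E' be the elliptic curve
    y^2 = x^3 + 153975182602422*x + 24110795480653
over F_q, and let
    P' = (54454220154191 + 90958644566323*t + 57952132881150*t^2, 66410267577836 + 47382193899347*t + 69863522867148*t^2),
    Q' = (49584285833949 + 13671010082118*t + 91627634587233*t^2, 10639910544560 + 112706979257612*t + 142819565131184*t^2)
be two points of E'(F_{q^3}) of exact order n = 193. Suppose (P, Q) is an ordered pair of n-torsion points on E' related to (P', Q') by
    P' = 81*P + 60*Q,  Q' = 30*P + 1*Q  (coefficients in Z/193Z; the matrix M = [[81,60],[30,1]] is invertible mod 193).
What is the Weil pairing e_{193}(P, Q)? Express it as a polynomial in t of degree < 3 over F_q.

Since e_{193}(P,P)=e_{193}(Q,Q)=1 and e_{193}(Q,P)=e_{193}(P,Q)^{-1}, expanding e_{193}(81*P + 60*Q,30*P + 1*Q) leaves e(P,Q)^det(M).
Hence e(P,Q) = e(P',Q')^{118} where 118 = 18^{-1} mod 193.
Build f_{193,P'} and f_{193,Q'} via the 8-bit ladder of 193=11000001_2; evaluate at shifted divisors; quotient in F_{176856706573621^3}.
e_{193}(P',Q') = 53896910713124 + 161759848169591*t + 261666577301*t^2.
Raise to 118: e(P,Q) = 43075263871417 + 35357826228545*t + 135487362525636*t^2 in mu_{193}.

43075263871417 + 35357826228545*t + 135487362525636*t^2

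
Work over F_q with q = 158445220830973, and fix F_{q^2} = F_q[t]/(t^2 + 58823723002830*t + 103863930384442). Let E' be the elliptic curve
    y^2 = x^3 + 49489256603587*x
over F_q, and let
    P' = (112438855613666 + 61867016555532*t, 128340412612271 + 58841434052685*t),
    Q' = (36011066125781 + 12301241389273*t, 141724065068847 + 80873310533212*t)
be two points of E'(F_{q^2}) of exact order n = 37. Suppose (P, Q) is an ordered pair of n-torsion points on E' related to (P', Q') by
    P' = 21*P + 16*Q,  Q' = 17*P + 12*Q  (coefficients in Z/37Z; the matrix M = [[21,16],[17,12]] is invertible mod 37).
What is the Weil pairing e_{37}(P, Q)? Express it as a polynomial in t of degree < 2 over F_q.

Since e_{37}(P,P)=e_{37}(Q,Q)=1 and e_{37}(Q,P)=e_{37}(P,Q)^{-1}, expanding e_{37}(21*P + 16*Q,17*P + 12*Q) leaves e(P,Q)^det(M).
det(M) mod 37 = 17; its inverse in (Z/37)^* is 24 (check: 17*24 mod 37 = 1).
Double-and-add over 100101: 6-1 doublings, 3-1 additions; each step l_{T,T}/v_{2T} or l_{T,P'}/v at Q'+S for random S.
Result: e(P',Q') = 154314129281968 + 46736018848052*t.
e_{37}(P,Q) = (154314129281968 + 46736018848052*t)^{24} = 146854304517878 + 116693365171920*t.

146854304517878 + 116693365171920*t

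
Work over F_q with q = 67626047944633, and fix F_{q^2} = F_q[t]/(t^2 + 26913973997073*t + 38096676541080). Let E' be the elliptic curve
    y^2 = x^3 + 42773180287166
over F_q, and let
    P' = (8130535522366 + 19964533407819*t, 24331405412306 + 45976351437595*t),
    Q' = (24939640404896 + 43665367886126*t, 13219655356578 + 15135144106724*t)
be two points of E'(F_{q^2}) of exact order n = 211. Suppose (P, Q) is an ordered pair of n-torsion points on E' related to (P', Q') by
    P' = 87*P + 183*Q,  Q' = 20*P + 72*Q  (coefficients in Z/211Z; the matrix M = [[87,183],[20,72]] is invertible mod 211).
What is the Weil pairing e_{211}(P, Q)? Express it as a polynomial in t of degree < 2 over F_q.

33849971096731 + 41388349534186*t

e_{211}(aP+bQ,cP+dQ) = e_{211}(P,Q)^(ad-bc); with (a,b,c,d)=(87,183,20,72) this gives the det-211 law.
Hence e(P,Q) = e(P',Q')^{85} where 85 = 72^{-1} mod 211.
Build f_{211,P'} and f_{211,Q'} via the 8-bit ladder of 211=11010011_2; evaluate at shifted divisors; quotient in F_{67626047944633^2}.
Miller gives e_{211}(P',Q') = 54171227219701 + 67271576214875*t in F_{67626047944633^2}.
Thus e_{211}(P,Q) = 33849971096731 + 41388349534186*t.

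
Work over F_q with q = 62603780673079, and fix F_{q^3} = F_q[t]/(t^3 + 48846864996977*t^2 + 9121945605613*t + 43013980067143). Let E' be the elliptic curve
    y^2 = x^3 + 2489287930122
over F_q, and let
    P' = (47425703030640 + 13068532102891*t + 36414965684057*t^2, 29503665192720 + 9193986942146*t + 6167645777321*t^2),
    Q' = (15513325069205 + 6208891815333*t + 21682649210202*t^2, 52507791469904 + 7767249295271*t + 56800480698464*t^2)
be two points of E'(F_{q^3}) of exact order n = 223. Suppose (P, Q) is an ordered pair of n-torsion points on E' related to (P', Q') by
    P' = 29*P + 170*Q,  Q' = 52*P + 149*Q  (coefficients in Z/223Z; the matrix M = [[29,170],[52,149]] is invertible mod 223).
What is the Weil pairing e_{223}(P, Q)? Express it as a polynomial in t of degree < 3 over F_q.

21810531349277 + 5504527833530*t + 22567464743022*t^2

e_{223} is bilinear + alternating on E[223], so e_{223}(29*P + 170*Q, 52*P + 149*Q) = e_{223}(P,Q)^(29*149-170*52).
Hence e(P,Q) = e(P',Q')^{34} where 34 = 164^{-1} mod 223.
Run Miller on y^2=x^3+2489287930122 over F_{62603780673079}: ladder 11011111 (8 bits); e = f_P(D_Q)/f_Q(D_P).
Miller gives e_{223}(P',Q') = 46209490253932 + 21523658971003*t + 46886191488257*t^2 in F_{62603780673079^3}.
Finally e_{223}(P,Q) = 21810531349277 + 5504527833530*t + 22567464743022*t^2.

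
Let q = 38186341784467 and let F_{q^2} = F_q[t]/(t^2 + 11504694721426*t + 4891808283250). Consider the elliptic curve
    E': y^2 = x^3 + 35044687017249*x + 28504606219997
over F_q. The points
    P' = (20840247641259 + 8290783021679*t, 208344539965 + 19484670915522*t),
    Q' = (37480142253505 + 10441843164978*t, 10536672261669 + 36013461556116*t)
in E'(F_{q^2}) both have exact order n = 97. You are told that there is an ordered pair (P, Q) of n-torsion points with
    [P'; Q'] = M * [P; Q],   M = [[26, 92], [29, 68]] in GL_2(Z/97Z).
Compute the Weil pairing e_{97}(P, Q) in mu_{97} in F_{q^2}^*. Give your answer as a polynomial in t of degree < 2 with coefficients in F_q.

5225092088469 + 26412216127765*t

e_{97} is bilinear + alternating on E[97], so e_{97}(26*P + 92*Q, 29*P + 68*Q) = e_{97}(P,Q)^(26*68-92*29).
Hence e(P,Q) = e(P',Q')^{79} where 79 = 70^{-1} mod 97.
7-bit Miller (1100001) on E'/F_{38186341784467} with a'=35044687017249, b'=28504606219997: accumulate tangent/chord ratios at Q'+S and P'+S'.
e_{97}(P',Q') = 4793958360026 + 14499599155050*t.
Thus e_{97}(P,Q) = 5225092088469 + 26412216127765*t.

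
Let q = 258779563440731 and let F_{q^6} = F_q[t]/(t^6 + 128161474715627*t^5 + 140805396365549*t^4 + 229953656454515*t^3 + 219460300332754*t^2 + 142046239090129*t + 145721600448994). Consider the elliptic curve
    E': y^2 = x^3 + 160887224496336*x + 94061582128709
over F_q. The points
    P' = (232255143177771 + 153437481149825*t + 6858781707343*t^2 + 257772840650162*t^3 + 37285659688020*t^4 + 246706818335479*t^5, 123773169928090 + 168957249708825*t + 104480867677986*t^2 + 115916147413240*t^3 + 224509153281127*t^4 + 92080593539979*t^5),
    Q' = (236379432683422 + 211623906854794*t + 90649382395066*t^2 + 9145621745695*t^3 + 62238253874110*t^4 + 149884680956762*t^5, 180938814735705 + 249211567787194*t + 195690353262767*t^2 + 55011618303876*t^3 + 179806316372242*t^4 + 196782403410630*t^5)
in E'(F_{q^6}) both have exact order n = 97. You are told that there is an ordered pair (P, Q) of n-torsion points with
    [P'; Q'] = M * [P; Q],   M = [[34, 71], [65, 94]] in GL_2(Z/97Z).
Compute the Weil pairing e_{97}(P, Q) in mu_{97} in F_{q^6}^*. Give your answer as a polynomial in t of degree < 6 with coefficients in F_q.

218906782384532 + 220146472624029*t + 227669295966194*t^2 + 70471399905919*t^3 + 6973955334276*t^4 + 133277891760770*t^5

Alternating bilinearity on E[97] (values in mu_{97} in F_{258779563440731^6}) gives e(P',Q') = e(P,Q)^det(M).
det M = 34*94 - 71*65 = -1419 = 36 (mod 97); 36^{-1} = 62 (mod 97).
n = 97 = (1100001)_2 (7 bits, wt 3); accumulate f_{97,P'}(Q'+S)/f_{97,P'}(S) along the 6-step ladder.
f_P(D_Q)/f_Q(D_P) = 95201710600564 + 162220058917058*t + 213713760021221*t^2 + 125399030227001*t^3 + 151550905944644*t^4 + 168105223359163*t^5.
Thus e_{97}(P,Q) = 218906782384532 + 220146472624029*t + 227669295966194*t^2 + 70471399905919*t^3 + 6973955334276*t^4 + 133277891760770*t^5.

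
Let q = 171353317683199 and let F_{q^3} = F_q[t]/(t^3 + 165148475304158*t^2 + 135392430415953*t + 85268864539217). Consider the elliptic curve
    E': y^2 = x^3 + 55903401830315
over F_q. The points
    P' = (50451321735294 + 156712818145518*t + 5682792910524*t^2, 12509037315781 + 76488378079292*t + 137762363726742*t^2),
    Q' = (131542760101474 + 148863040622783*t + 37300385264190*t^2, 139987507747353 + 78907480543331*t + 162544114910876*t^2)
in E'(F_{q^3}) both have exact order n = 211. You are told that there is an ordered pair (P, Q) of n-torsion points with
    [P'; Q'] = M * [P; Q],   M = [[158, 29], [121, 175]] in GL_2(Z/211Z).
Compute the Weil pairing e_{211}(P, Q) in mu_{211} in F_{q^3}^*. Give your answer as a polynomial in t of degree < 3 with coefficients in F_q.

e_{211}(aP+bQ,cP+dQ) = e_{211}(P,Q)^(ad-bc); with (a,b,c,d)=(158,29,121,175) this gives the det-211 law.
det(M) mod 211 = 87; its inverse in (Z/211)^* is 114 (check: 87*114 mod 211 = 1).
Miller loop for e_{211} over F_{171353317683199^3}: bits of 211 = 11010011; 7 double steps + 4 add steps, l/v at each.
The quotient is 43358367111924 + 125791391048922*t + 76172524179728*t^2.
e_{211}(P,Q) = (43358367111924 + 125791391048922*t + 76172524179728*t^2)^{114} = 14934054577215 + 122727681120809*t + 124122647664705*t^2.

14934054577215 + 122727681120809*t + 124122647664705*t^2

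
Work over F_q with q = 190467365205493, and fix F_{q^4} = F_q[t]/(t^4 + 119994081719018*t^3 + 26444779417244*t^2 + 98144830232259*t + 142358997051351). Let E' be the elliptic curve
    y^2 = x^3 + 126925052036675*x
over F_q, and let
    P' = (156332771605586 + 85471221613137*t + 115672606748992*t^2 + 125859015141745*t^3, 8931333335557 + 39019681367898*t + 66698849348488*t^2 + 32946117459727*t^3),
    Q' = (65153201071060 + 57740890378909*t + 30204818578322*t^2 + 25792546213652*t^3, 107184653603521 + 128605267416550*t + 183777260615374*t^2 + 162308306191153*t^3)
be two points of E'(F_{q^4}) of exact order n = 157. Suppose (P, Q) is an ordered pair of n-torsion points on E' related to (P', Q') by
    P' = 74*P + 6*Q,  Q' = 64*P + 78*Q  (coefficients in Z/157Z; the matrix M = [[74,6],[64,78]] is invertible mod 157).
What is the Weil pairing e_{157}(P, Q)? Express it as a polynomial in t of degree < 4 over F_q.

e_{157}(aP+bQ,cP+dQ) = e_{157}(P,Q)^(ad-bc); with (a,b,c,d)=(74,6,64,78) this gives the det-157 law.
det(M) mod 157 = 50; its inverse in (Z/157)^* is 22 (check: 50*22 mod 157 = 1).
n = 157 = (10011101)_2 (8 bits, wt 5); accumulate f_{157,P'}(Q'+S)/f_{157,P'}(S) along the 7-step ladder.
e_{157}(P',Q') = 176931850323610 + 140851044967759*t + 124119420905417*t^2 + 10024765289620*t^3.
Thus e_{157}(P,Q) = 71528955768156 + 118717956052710*t + 76786362469579*t^2 + 27627594730642*t^3.

71528955768156 + 118717956052710*t + 76786362469579*t^2 + 27627594730642*t^3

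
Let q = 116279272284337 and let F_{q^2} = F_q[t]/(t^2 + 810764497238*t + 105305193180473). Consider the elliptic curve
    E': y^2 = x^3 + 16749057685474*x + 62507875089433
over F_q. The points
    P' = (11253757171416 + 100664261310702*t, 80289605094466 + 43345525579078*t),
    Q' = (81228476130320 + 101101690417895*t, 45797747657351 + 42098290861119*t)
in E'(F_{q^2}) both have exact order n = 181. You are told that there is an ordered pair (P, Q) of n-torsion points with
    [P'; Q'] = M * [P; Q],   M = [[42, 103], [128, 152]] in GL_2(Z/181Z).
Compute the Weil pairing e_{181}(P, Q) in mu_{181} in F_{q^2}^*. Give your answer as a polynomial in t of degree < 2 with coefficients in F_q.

108133347039121 + 11989525903143*t

Alternating bilinearity on E[181] (values in mu_{181} in F_{116279272284337^2}) gives e(P',Q') = e(P,Q)^det(M).
Hence e(P,Q) = e(P',Q')^{123} where 123 = 78^{-1} mod 181.
Double-and-add over 10110101: 8-1 doublings, 5-1 additions; each step l_{T,T}/v_{2T} or l_{T,P'}/v at Q'+S for random S.
So e_{181}(P',Q') = 27391208756688 + 53271281047511*t.
Finally e_{181}(P,Q) = 108133347039121 + 11989525903143*t.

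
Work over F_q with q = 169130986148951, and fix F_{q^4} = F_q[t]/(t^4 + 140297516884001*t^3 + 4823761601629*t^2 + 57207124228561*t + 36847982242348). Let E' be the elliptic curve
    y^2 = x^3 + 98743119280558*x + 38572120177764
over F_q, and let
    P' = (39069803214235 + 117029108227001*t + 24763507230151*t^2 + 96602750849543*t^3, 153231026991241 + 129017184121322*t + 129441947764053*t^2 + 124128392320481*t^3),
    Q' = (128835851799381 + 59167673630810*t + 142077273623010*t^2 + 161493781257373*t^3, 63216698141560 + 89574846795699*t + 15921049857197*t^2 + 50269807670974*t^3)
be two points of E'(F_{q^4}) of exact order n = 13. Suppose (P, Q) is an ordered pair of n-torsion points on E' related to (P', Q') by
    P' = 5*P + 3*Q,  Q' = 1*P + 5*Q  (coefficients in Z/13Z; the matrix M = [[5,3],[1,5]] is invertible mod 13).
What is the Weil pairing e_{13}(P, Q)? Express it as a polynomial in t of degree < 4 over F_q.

37115805053158 + 86540197268591*t + 149299563895819*t^2 + 37379592172424*t^3

Since e_{13}(P,P)=e_{13}(Q,Q)=1 and e_{13}(Q,P)=e_{13}(P,Q)^{-1}, expanding e_{13}(5*P + 3*Q,1*P + 5*Q) leaves e(P,Q)^det(M).
So e_{13}(P,Q) = e_{13}(P',Q')^{3}, since 9*3 = 1 mod 13.
n = 13 = (1101)_2 (4 bits, wt 3); accumulate f_{13,P'}(Q'+S)/f_{13,P'}(S) along the 3-step ladder.
So e_{13}(P',Q') = 142563502373638 + 115237514138625*t + 102996702668118*t^2 + 97638910367420*t^3.
Raise to 3: e(P,Q) = 37115805053158 + 86540197268591*t + 149299563895819*t^2 + 37379592172424*t^3 in mu_{13}.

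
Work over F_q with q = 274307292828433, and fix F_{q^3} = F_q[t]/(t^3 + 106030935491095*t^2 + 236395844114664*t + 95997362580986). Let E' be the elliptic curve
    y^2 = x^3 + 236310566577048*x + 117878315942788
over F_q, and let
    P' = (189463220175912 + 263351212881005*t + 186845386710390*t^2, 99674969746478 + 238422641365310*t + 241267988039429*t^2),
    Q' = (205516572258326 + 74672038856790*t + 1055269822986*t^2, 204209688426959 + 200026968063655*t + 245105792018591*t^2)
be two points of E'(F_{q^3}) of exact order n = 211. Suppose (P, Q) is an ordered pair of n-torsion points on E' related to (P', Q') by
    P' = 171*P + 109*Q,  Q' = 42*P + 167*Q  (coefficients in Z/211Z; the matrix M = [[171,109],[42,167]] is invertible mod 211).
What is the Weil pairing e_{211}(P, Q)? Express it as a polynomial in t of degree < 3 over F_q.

107171022280815 + 263412861917839*t + 133830296806007*t^2

Alternating bilinearity on E[211] (values in mu_{211} in F_{274307292828433^3}) gives e(P',Q') = e(P,Q)^det(M).
So e_{211}(P,Q) = e_{211}(P',Q')^{45}, since 136*45 = 1 mod 211.
8-bit Miller (11010011) on E'/F_{274307292828433} with a'=236310566577048, b'=117878315942788: accumulate tangent/chord ratios at Q'+S and P'+S'.
e_{211}(P',Q') = 207935631322028 + 14302858705896*t + 133708663327984*t^2.
Hence e(P,Q) = 107171022280815 + 263412861917839*t + 133830296806007*t^2 in F_{274307292828433^3}^*.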